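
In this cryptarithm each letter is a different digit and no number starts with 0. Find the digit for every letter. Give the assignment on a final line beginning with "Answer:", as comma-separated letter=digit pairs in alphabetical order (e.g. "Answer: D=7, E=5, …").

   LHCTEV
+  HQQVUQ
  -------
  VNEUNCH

Step 1. [col 1: V + Q ≡ H (mod 10)] several values work for Q in column 1 (V + Q ≡ H (mod 10), carry-in 0); try Q=3. So Q=3.
Step 2. [col 1: V + Q ≡ H (mod 10)] several values work for V in column 1 (V + Q ≡ H (mod 10), carry-in 0); try V=1, so V=1.
Step 3. [col 1: V + Q ≡ H (mod 10)] column 1: given V=1, Q=3, carry-in 0, and digits 1,3 already taken and all letters distinct, V+Q≡H (mod 10) forces H=4. So H=4.
Step 4. [col 2: E + U ≡ C (mod 10)] several values work for U in column 2 (E + U ≡ C (mod 10), carry-in 0); try U=9. So U=9.
Step 5. [col 2: E + U ≡ C (mod 10)] no forcing yet in column 2 (carry-in 0); C=6 is free and consistent — try it. So C=6.
Step 6. [col 2: E + U ≡ C (mod 10)] from column 2 (U=9, C=6, carry-in 0, digits 1,3,4,6,9 already taken and all letters distinct): E must equal 7. So E=7.
Step 7. [col 3: T + V ≡ N (mod 10)] column 3 (T + V ≡ N (mod 10), carry-in 1) doesn't pin N yet; pick N=2 and continue ⇒ N=2.
Step 8. [col 3: T + V ≡ N (mod 10)] from column 3 (V=1, N=2, carry-in 1, digits 1,2,3,4,6,7,9 already taken and all letters distinct): T must equal 0, so T=0.
Step 9. [col 6: L + H ≡ N (mod 10)] from column 6 (H=4, N=2, carry-in 0, digits 0,1,2,3,4,6,7,9 already taken and all letters distinct): L must equal 8 ⇒ L=8.

Answer: C=6, E=7, H=4, L=8, N=2, Q=3, T=0, U=9, V=1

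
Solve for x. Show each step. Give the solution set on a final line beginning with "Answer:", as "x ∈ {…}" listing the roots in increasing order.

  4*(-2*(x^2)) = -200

Step 1. [4*(-2*(x^2)) = -200] 4·(inner) — divide through by 4, so div: -2*(x^2) = -50.
Step 2. [-2*(x^2) = -50] -2 out front; divide by -2 ⇒ div: x^2 = 25.
Step 3. [x^2 = 25] √ both sides: 25 ≥ 0 gives two branches, so sqrt: x = 5 or -5.

Answer: x ∈ {-5, 5}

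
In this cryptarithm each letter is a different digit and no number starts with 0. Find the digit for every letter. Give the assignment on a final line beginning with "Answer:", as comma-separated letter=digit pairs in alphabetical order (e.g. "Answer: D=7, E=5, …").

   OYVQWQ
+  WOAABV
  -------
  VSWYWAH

Step 1. [col 1: Q + V ≡ H (mod 10)] Q=8 is one option consistent with column 1 (Q + V ≡ H (mod 10), carry-in 0) — take it ⇒ Q=8.
Step 2. [col 1: Q + V ≡ H (mod 10)] H=9 is one option consistent with column 1 (Q + V ≡ H (mod 10), carry-in 0) — take it, so H=9.
Step 3. [col 1: Q + V ≡ H (mod 10)] column 1: given Q=8, H=9, carry-in 0, and digits 8,9 already taken and all letters distinct, Q+V≡H (mod 10) forces V=1. So V=1.
Step 4. [col 2: W + B ≡ A (mod 10)] several values work for B in column 2 (W + B ≡ A (mod 10), carry-in 0); try B=2 ⇒ B=2.
Step 5. [col 2: W + B ≡ A (mod 10)] no forcing yet in column 2 (carry-in 0); W=3 is free and consistent — try it, so W=3.
Step 6. [col 2: W + B ≡ A (mod 10)] column 2 reads W+B+carry(0)=A with W=3, B=2; with digits 1,2,3,8,9 already taken and all letters distinct, the only value for A is 5, so A=5.
Step 7. [col 4: V + A ≡ Y (mod 10)] column 4 reads V+A+carry(1)=Y with V=1, A=5; with digits 1,2,3,5,8,9 already taken and all letters distinct, the only value for Y is 7. So Y=7.
Step 8. [col 5: Y + O ≡ W (mod 10)] column 5: given Y=7, W=3, carry-in 0, and digits 1,2,3,5,7,8,9 already taken and all letters distinct, Y+O≡W (mod 10) forces O=6. So O=6.
Step 9. [col 6: O + W ≡ S (mod 10)] column 6 reads O+W+carry(1)=S with O=6, W=3; with digits 1,2,3,5,6,7,8,9 already taken and all letters distinct, the only value for S is 0 ⇒ S=0.

Answer: A=5, B=2, H=9, O=6, Q=8, S=0, V=1, W=3, Y=7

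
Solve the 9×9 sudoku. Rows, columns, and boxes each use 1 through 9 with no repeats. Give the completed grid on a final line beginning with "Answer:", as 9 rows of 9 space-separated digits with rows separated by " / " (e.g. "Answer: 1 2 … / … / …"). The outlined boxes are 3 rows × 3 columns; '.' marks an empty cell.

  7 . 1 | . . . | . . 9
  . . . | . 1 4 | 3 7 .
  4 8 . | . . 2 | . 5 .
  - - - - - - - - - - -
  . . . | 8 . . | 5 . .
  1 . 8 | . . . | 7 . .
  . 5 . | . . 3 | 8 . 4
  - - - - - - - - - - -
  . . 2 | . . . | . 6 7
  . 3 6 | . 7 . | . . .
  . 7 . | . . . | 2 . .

Step 1. [r8c4∈{1,2,4,5,9}] row 8 places 2 nowhere but r8c4, so r8c4=2.
Step 2. [r4c1∈{2,3,6,9}] in col 1, 3 fits only at r4c1. So r4c1=3.
Step 3. [r7c2∈{1,4,9}] r7c2 is the only open cell in col 2 admitting 1 ⇒ r7c2=1.
Step 4. [r9c3∈{4,5,9}] r9c3 is the only open cell in box 7 admitting 4, so r9c3=4.
Step 5. [r4c6∈{1,6,7,9}] across col 6, 7 lands solely at r4c6 ⇒ r4c6=7.
Step 6. [r4c3∈{9}] only 9 remains possible at r4c3, so r4c3=9.
Step 7. [r2c9∈{2,6,8}] in row 2, 8 fits only at r2c9, so r2c9=8.
Step 8. [r1c8∈{2,4}] r1c8 is the only open cell in box 3 admitting 2, so r1c8=2.
Step 9. [r1c2∈{6}] r1c2 is down to just 6 ⇒ r1c2=6.
Step 10. [r2c4∈{5,6,9}] row 2 places 6 nowhere but r2c4. So r2c4=6.
Step 11. [r8c8∈{1,4,8,9}] 4 has one home in col 8: r8c8, so r8c8=4.
Step 12. [r9c8∈{1,3,8,9}] 8 has one home in col 8: r9c8 ⇒ r9c8=8.
Step 13. [r7c7∈{9}] r7c7 has the single candidate 9 ⇒ r7c7=9.
Step 14. [r9c9∈{1,3,5}] 3 has one home in box 9: r9c9, so r9c9=3.
Step 15. [r6c4∈{1,9}] across box 5, 1 lands solely at r6c4, so r6c4=1.
Step 16. [r9c6∈{1,5,6,9}] r9c6 is the only open cell in row 9 admitting 1, so r9c6=1.
Step 17. [r5c6∈{5,6,9}] 6 has one home in col 6: r5c6, so r5c6=6.
Step 18. [r8c6∈{5,8,9}] in col 6, 9 fits only at r8c6, so r8c6=9.
Step 19. [r9c4∈{5}] only 5 remains possible at r9c4. So r9c4=5.
Step 20. [r1c4∈{3}] r1c4 has the single candidate 3 ⇒ r1c4=3.
Step 21. [r5c5∈{2,4,5,9}] across row 5, 5 lands solely at r5c5. So r5c5=5.
Step 22. [r4c9∈{1,2,6}] in row 4, 6 fits only at r4c9. So r4c9=6.
Step 23. [r7c6∈{8}] only 8 remains possible at r7c6 ⇒ r7c6=8.
Step 24. [r6c8∈{9}] r6c8's peers cover all but 9 ⇒ r6c8=9.
Step 25. [r7c4∈{4}] r7c4 has the single candidate 4 ⇒ r7c4=4.
Step 26. [r2c2∈{2,9}] col 2 places 9 nowhere but r2c2 ⇒ r2c2=9.
Step 27. [r3c9∈{1}] r3c9 has the single candidate 1, so r3c9=1.
Step 28. [r5c2∈{2,4}] r5c2 is the only open cell in row 5 admitting 4. So r5c2=4.
Step 29. [r2c1∈{2,5}] r2c1 is the only open cell in row 2 admitting 2 ⇒ r2c1=2.
Step 30. [r4c2∈{2}] r4c2's peers cover all but 2, so r4c2=2.
Step 31. [r7c1∈{5}] r7c1 has the single candidate 5, so r7c1=5.
Step 32. [r3c4∈{7,9}] across row 3, 7 lands solely at r3c4. So r3c4=7.
Step 33. [r8c7∈{1}] r8c7 is down to just 1. So r8c7=1.
Step 34. [r9c1∈{9}] only 9 remains possible at r9c1. So r9c1=9.
Step 35. [r5c9∈{2}] only 2 remains possible at r5c9. So r5c9=2.
Step 36. [r5c8∈{3}] r5c8's peers cover all but 3, so r5c8=3.
Step 37. [r1c6∈{5}] r1c6 has the single candidate 5 ⇒ r1c6=5.
Step 38. [r7c5∈{3}] nothing but 3 survives at r7c5 ⇒ r7c5=3.
Step 39. [r5c4∈{9}] r5c4 has the single candidate 9. So r5c4=9.
Step 40. [r1c5∈{8}] r1c5's peers cover all but 8. So r1c5=8.
Step 41. [r3c5∈{9}] r3c5's peers cover all but 9, so r3c5=9.
Step 42. [r8c9∈{5}] nothing but 5 survives at r8c9 ⇒ r8c9=5.
Step 43. [r6c3∈{7}] r6c3 is down to just 7 ⇒ r6c3=7.
Step 44. [r6c1∈{6}] r6c1 is down to just 6 ⇒ r6c1=6.
Step 45. [r4c5∈{4}] nothing but 4 survives at r4c5. So r4c5=4.
Step 46. [r4c8∈{1}] r4c8 is down to just 1 ⇒ r4c8=1.
Step 47. [r3c7∈{6}] nothing but 6 survives at r3c7, so r3c7=6.
Step 48. [r9c5∈{6}] only 6 remains possible at r9c5. So r9c5=6.
Step 49. [r8c1∈{8}] r8c1's peers cover all but 8 ⇒ r8c1=8.
Step 50. [r3c3∈{3}] nothing but 3 survives at r3c3, so r3c3=3.
Step 51. [r1c7∈{4}] r1c7 is down to just 4. So r1c7=4.
Step 52. [r6c5∈{2}] only 2 remains possible at r6c5, so r6c5=2.
Step 53. [r2c3∈{5}] r2c3 has the single candidate 5, so r2c3=5.

Answer: 7 6 1 3 8 5 4 2 9 / 2 9 5 6 1 4 3 7 8 / 4 8 3 7 9 2 6 5 1 / 3 2 9 8 4 7 5 1 6 / 1 4 8 9 5 6 7 3 2 / 6 5 7 1 2 3 8 9 4 / 5 1 2 4 3 8 9 6 7 / 8 3 6 2 7 9 1 4 5 / 9 7 4 5 6 1 2 8 3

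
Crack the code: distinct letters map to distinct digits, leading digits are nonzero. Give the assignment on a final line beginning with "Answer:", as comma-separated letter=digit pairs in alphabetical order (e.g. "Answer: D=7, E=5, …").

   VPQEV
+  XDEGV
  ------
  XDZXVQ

Step 1. [col 1: V + V ≡ Q (mod 10)] Q=8 is one option consistent with column 1 (V + V ≡ Q (mod 10), carry-in 0) — take it. So Q=8.
Step 2. [X] adding two 5-digit numbers gives at most 5+1 digits, and here it does — X is that final carry and must be 1 ⇒ X=1.
Step 3. [col 1: V + V ≡ Q (mod 10)] V=9 is one option consistent with column 1 (V + V ≡ Q (mod 10), carry-in 0) — take it. So V=9.
Step 4. [col 2: E + G ≡ V (mod 10)] several values work for G in column 2 (E + G ≡ V (mod 10), carry-in 1); try G=5. So G=5.
Step 5. [col 2: E + G ≡ V (mod 10)] column 2 reads E+G+carry(1)=V with G=5, V=9; with digits 1,5,8,9 already taken and all letters distinct, the only value for E is 3 ⇒ E=3.
Step 6. [col 4: P + D ≡ Z (mod 10)] D=0 is one option consistent with column 4 (P + D ≡ Z (mod 10), carry-in 1) — take it, so D=0.
Step 7. [col 4: P + D ≡ Z (mod 10)] in column 4 we have P+D≡Z with carry-in 1; given D=0 and digits 0,1,3,5,8,9 already taken and all letters distinct, that pins Z to 7. So Z=7.
Step 8. [col 4: P + D ≡ Z (mod 10)] in column 4 we have P+D≡Z with carry-in 1; given D=0, Z=7 and digits 0,1,3,5,7,8,9 already taken and all letters distinct, that pins P to 6. So P=6.

Answer: D=0, E=3, G=5, P=6, Q=8, V=9, X=1, Z=7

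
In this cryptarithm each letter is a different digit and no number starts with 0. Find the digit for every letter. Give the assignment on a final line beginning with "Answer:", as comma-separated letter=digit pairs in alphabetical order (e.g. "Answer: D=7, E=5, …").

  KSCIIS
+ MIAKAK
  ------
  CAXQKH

Step 1. [col 1: S + K ≡ H (mod 10)] several values work for K in column 1 (S + K ≡ H (mod 10), carry-in 0); try K=7. So K=7.
Step 2. [col 1: S + K ≡ H (mod 10)] several values work for S in column 1 (S + K ≡ H (mod 10), carry-in 0); try S=3, so S=3.
Step 3. [col 1: S + K ≡ H (mod 10)] in column 1 we have S+K≡H with carry-in 0; given S=3, K=7 and digits 3,7 already taken and all letters distinct, that pins H to 0 ⇒ H=0.
Step 4. [col 2: I + A ≡ K (mod 10)] I=1 is one option consistent with column 2 (I + A ≡ K (mod 10), carry-in 1) — take it. So I=1.
Step 5. [col 2: I + A ≡ K (mod 10)] column 2: given I=1, K=7, carry-in 1, and digits 0,1,3,7 already taken and all letters distinct, I+A≡K (mod 10) forces A=5, so A=5.
Step 6. [col 3: I + K ≡ Q (mod 10)] column 3: given I=1, K=7, carry-in 0, and digits 0,1,3,5,7 already taken and all letters distinct, I+K≡Q (mod 10) forces Q=8. So Q=8.
Step 7. [col 4: C + A ≡ X (mod 10)] several values work for X in column 4 (C + A ≡ X (mod 10), carry-in 0); try X=4, so X=4.
Step 8. [col 4: C + A ≡ X (mod 10)] column 4 reads C+A+carry(0)=X with A=5, X=4; with digits 0,1,3,4,5,7,8 already taken and all letters distinct, the only value for C is 9. So C=9.
Step 9. [col 6: K + M ≡ C (mod 10)] from column 6 (K=7, C=9, carry-in 0, digits 0,1,3,4,5,7,8,9 already taken and all letters distinct): M must equal 2 ⇒ M=2.

Answer: A=5, C=9, H=0, I=1, K=7, M=2, Q=8, S=3, X=4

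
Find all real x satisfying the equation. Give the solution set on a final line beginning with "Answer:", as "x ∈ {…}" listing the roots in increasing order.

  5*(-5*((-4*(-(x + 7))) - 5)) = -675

Step 1. [5*(-5*((-4*(-(x + 7))) - 5)) = -675] 5 out front; divide by 5, so div: -5*((-4*(-(x + 7))) - 5) = -135.
Step 2. [-5*((-4*(-(x + 7))) - 5) = -135] LHS = -5·(…); ÷-5 both sides. So div: (-4*(-(x + 7))) - 5 = 27.
Step 3. [(-4*(-(x + 7))) - 5 = 27] the outer -5 inverts by adding 5 ⇒ sub: -4*(-(x + 7)) = 32.
Step 4. [-4*(-(x + 7)) = 32] leading coefficient -4: divide by -4, so div: -(x + 7) = -8.
Step 5. [-(x + 7) = -8] LHS negated; negate both sides ⇒ neg: x + 7 = 8.
Step 6. [x + 7 = 8] +7 is outermost — subtract 7 both sides, so sub: x = 1.

Answer: x ∈ {1}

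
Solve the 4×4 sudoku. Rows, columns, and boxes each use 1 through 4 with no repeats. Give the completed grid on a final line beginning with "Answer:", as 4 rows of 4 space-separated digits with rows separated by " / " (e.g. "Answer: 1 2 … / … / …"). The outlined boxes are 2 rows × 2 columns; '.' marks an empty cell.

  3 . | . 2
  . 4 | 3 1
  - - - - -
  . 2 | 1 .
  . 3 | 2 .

Step 1. [r4c4∈{4}] r4c4 has the single candidate 4. So r4c4=4.
Step 2. [r3c1∈{4}] r3c1 has the single candidate 4. So r3c1=4.
Step 3. [r1c2∈{1}] nothing but 1 survives at r1c2, so r1c2=1.
Step 4. [r3c4∈{3}] r3c4 is down to just 3 ⇒ r3c4=3.
Step 5. [r2c1∈{2}] r2c1 is down to just 2 ⇒ r2c1=2.
Step 6. [r1c3∈{4}] r1c3 has the single candidate 4 ⇒ r1c3=4.
Step 7. [r4c1∈{1}] only 1 remains possible at r4c1, so r4c1=1.

Answer: 3 1 4 2 / 2 4 3 1 / 4 2 1 3 / 1 3 2 4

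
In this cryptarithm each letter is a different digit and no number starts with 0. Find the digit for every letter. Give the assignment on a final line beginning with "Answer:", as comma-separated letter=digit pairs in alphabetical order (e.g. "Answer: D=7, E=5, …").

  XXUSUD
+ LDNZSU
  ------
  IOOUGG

Step 1. [col 1: D + U ≡ G (mod 10)] column 1 (D + U ≡ G (mod 10), carry-in 0) doesn't pin G yet; pick G=1 and continue ⇒ G=1.
Step 2. [col 1: D + U ≡ G (mod 10)] several values work for D in column 1 (D + U ≡ G (mod 10), carry-in 0); try D=8, so D=8.
Step 3. [col 1: D + U ≡ G (mod 10)] from column 1 (D=8, G=1, carry-in 0, digits 1,8 already taken and all letters distinct): U must equal 3. So U=3.
Step 4. [col 2: U + S ≡ G (mod 10)] column 2: given U=3, G=1, carry-in 1, and digits 1,3,8 already taken and all letters distinct, U+S≡G (mod 10) forces S=7, so S=7.
Step 5. [col 3: S + Z ≡ U (mod 10)] from column 3 (S=7, U=3, carry-in 1, digits 1,3,7,8 already taken and all letters distinct): Z must equal 5 ⇒ Z=5.
Step 6. [col 4: U + N ≡ O (mod 10)] column 4 (U + N ≡ O (mod 10), carry-in 1) doesn't pin O yet; pick O=4 and continue. So O=4.
Step 7. [col 4: U + N ≡ O (mod 10)] column 4: given U=3, O=4, carry-in 1, and digits 1,3,4,5,7,8 already taken and all letters distinct, U+N≡O (mod 10) forces N=0, so N=0.
Step 8. [col 5: X + D ≡ O (mod 10)] column 5: given D=8, O=4, carry-in 0, and digits 0,1,3,4,5,7,8 already taken and all letters distinct, X+D≡O (mod 10) forces X=6, so X=6.
Step 9. [col 6: X + L ≡ I (mod 10)] in column 6 we have X+L≡I with carry-in 1; given X=6 and digits 0,1,3,4,5,6,7,8 already taken and all letters distinct, that pins L to 2. So L=2.
Step 10. [col 6: X + L ≡ I (mod 10)] column 6 reads X+L+carry(1)=I with X=6, L=2; with digits 0,1,2,3,4,5,6,7,8 already taken and all letters distinct, the only value for I is 9, so I=9.

Answer: D=8, G=1, I=9, L=2, N=0, O=4, S=7, U=3, X=6, Z=5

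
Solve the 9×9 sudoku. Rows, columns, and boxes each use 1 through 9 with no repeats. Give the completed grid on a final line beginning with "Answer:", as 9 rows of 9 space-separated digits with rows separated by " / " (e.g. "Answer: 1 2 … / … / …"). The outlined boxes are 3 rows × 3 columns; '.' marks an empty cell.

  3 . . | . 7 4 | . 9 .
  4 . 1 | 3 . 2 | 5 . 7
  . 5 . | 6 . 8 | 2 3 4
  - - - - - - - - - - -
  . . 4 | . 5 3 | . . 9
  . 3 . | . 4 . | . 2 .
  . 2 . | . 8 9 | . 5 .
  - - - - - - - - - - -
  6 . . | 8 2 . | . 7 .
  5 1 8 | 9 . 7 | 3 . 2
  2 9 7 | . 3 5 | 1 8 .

Step 1. [r4c2∈{6,7,8}] col 2 places 7 nowhere but r4c2, so r4c2=7.
Step 2. [r2c8∈{6}] r2c8 has the single candidate 6. So r2c8=6.
Step 3. [r4c7∈{6,8}] row 4 places 6 nowhere but r4c7. So r4c7=6.
Step 4. [r4c8∈{1}] r4c8's peers cover all but 1 ⇒ r4c8=1.
Step 5. [r1c7∈{8}] only 8 remains possible at r1c7. So r1c7=8.
Step 6. [r3c3∈{9}] r3c3 has the single candidate 9, so r3c3=9.
Step 7. [r6c1∈{1}] nothing but 1 survives at r6c1. So r6c1=1.
Step 8. [r5c6∈{1,6}] r5c6 is the only open cell in col 6 admitting 6 ⇒ r5c6=6.
Step 9. [r6c7∈{4,7}] r6c7 is the only open cell in row 6 admitting 4. So r6c7=4.
Step 10. [r5c4∈{1,7}] 1 has one home in row 5: r5c4, so r5c4=1.
Step 11. [r4c1∈{8}] r4c1 is down to just 8 ⇒ r4c1=8.
Step 12. [r6c3∈{6}] r6c3 has the single candidate 6. So r6c3=6.
Step 13. [r7c3∈{3}] r7c3's peers cover all but 3 ⇒ r7c3=3.
Step 14. [r1c2∈{6}] r1c2's peers cover all but 6, so r1c2=6.
Step 15. [r6c4∈{7}] r6c4 has the single candidate 7. So r6c4=7.
Step 16. [r5c9∈{8}] nothing but 8 survives at r5c9 ⇒ r5c9=8.
Step 17. [r8c5∈{6}] r8c5 is down to just 6, so r8c5=6.
Step 18. [r2c5∈{9}] r2c5 is down to just 9, so r2c5=9.
Step 19. [r7c9∈{5}] only 5 remains possible at r7c9 ⇒ r7c9=5.
Step 20. [r3c1∈{7}] r3c1's peers cover all but 7 ⇒ r3c1=7.
Step 21. [r1c9∈{1}] nothing but 1 survives at r1c9 ⇒ r1c9=1.
Step 22. [r8c8∈{4}] r8c8's peers cover all but 4 ⇒ r8c8=4.
Step 23. [r6c9∈{3}] r6c9 is down to just 3 ⇒ r6c9=3.
Step 24. [r9c9∈{6}] nothing but 6 survives at r9c9 ⇒ r9c9=6.
Step 25. [r1c4∈{5}] r1c4 has the single candidate 5, so r1c4=5.
Step 26. [r4c4∈{2}] r4c4 has the single candidate 2 ⇒ r4c4=2.
Step 27. [r7c7∈{9}] r7c7 has the single candidate 9, so r7c7=9.
Step 28. [r5c7∈{7}] nothing but 7 survives at r5c7, so r5c7=7.
Step 29. [r7c2∈{4}] nothing but 4 survives at r7c2 ⇒ r7c2=4.
Step 30. [r5c1∈{9}] only 9 remains possible at r5c1 ⇒ r5c1=9.
Step 31. [r9c4∈{4}] r9c4 has the single candidate 4 ⇒ r9c4=4.
Step 32. [r5c3∈{5}] only 5 remains possible at r5c3 ⇒ r5c3=5.
Step 33. [r3c5∈{1}] r3c5's peers cover all but 1 ⇒ r3c5=1.
Step 34. [r7c6∈{1}] only 1 remains possible at r7c6, so r7c6=1.
Step 35. [r1c3∈{2}] r1c3 has the single candidate 2 ⇒ r1c3=2.
Step 36. [r2c2∈{8}] r2c2 has the single candidate 8 ⇒ r2c2=8.

Answer: 3 6 2 5 7 4 8 9 1 / 4 8 1 3 9 2 5 6 7 / 7 5 9 6 1 8 2 3 4 / 8 7 4 2 5 3 6 1 9 / 9 3 5 1 4 6 7 2 8 / 1 2 6 7 8 9 4 5 3 / 6 4 3 8 2 1 9 7 5 / 5 1 8 9 6 7 3 4 2 / 2 9 7 4 3 5 1 8 6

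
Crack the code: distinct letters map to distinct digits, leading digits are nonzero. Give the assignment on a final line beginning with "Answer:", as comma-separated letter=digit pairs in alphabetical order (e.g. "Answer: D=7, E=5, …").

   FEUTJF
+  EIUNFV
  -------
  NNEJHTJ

Step 1. [col 1: F + V ≡ J (mod 10)] F=8 is one option consistent with column 1 (F + V ≡ J (mod 10), carry-in 0) — take it. So F=8.
Step 2. [col 1: F + V ≡ J (mod 10)] column 1 (F + V ≡ J (mod 10), carry-in 0) doesn't pin V yet; pick V=6 and continue, so V=6.
Step 3. [N] N is the leading digit of a 7-digit sum of two 6-digit numbers; the final carry is exactly 1, so N=1.
Step 4. [col 1: F + V ≡ J (mod 10)] in column 1 we have F+V≡J with carry-in 0; given F=8, V=6 and digits 1,6,8 already taken and all letters distinct, that pins J to 4 ⇒ J=4.
Step 5. [col 2: J + F ≡ T (mod 10)] from column 2 (J=4, F=8, carry-in 1, digits 1,4,6,8 already taken and all letters distinct): T must equal 3. So T=3.
Step 6. [col 3: T + N ≡ H (mod 10)] column 3 reads T+N+carry(1)=H with T=3, N=1; with digits 1,3,4,6,8 already taken and all letters distinct, the only value for H is 5, so H=5.
Step 7. [col 4: U + U ≡ J (mod 10)] column 4 (U + U ≡ J (mod 10), carry-in 0) doesn't pin U yet; pick U=7 and continue. So U=7.
Step 8. [col 5: E + I ≡ E (mod 10)] in column 5 we have E+I≡E with carry-in 1; given nothing yet and digits 1,3,4,5,6,7,8 already taken and all letters distinct, that pins I to 9 ⇒ I=9.
Step 9. [col 5: E + I ≡ E (mod 10)] column 5 (E + I ≡ E (mod 10), carry-in 1) doesn't pin E yet; pick E=2 and continue ⇒ E=2.

Answer: E=2, F=8, H=5, I=9, J=4, N=1, T=3, U=7, V=6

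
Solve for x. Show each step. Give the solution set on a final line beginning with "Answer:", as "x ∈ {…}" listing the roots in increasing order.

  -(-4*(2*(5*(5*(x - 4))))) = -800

Step 1. [-(-4*(2*(5*(5*(x - 4))))) = -800] leading − — multiply by −1 ⇒ neg: -4*(2*(5*(5*(x - 4)))) = 800.
Step 2. [-4*(2*(5*(5*(x - 4)))) = 800] -4·(inner) — divide through by -4. So div: 2*(5*(5*(x - 4))) = -200.
Step 3. [2*(5*(5*(x - 4))) = -200] LHS = 2·(…); ÷2 both sides ⇒ div: 5*(5*(x - 4)) = -100.
Step 4. [5*(5*(x - 4)) = -100] divide by the outer 5 ⇒ div: 5*(x - 4) = -20.
Step 5. [5*(x - 4) = -20] leading coefficient 5: divide by 5, so div: x - 4 = -4.
Step 6. [x - 4 = -4] -4 is outermost — add 4 both sides, so sub: x = 0.

Answer: x ∈ {0}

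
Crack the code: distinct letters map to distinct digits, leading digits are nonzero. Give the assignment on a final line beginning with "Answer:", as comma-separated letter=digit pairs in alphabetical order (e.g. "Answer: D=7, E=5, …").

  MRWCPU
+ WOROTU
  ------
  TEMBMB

Step 1. [col 1: U + U ≡ B (mod 10)] several values work for U in column 1 (U + U ≡ B (mod 10), carry-in 0); try U=2. So U=2.
Step 2. [col 1: U + U ≡ B (mod 10)] column 1 reads U+U+carry(0)=B with U=2; with digits 2 already taken and all letters distinct, the only value for B is 4 ⇒ B=4.
Step 3. [col 2: P + T ≡ M (mod 10)] P=9 is one option consistent with column 2 (P + T ≡ M (mod 10), carry-in 0) — take it ⇒ P=9.
Step 4. [col 2: P + T ≡ M (mod 10)] column 2 (P + T ≡ M (mod 10), carry-in 0) doesn't pin M yet; pick M=6 and continue. So M=6.
Step 5. [col 2: P + T ≡ M (mod 10)] from column 2 (P=9, M=6, carry-in 0, digits 2,4,6,9 already taken and all letters distinct): T must equal 7. So T=7.
Step 6. [col 3: C + O ≡ B (mod 10)] column 3 (C + O ≡ B (mod 10), carry-in 1) doesn't pin C yet; pick C=0 and continue. So C=0.
Step 7. [col 3: C + O ≡ B (mod 10)] column 3 reads C+O+carry(1)=B with C=0, B=4; with digits 0,2,4,6,7,9 already taken and all letters distinct, the only value for O is 3 ⇒ O=3.
Step 8. [col 4: W + R ≡ M (mod 10)] column 4 (W + R ≡ M (mod 10), carry-in 0) doesn't pin W yet; pick W=1 and continue, so W=1.
Step 9. [col 4: W + R ≡ M (mod 10)] column 4: given W=1, M=6, carry-in 0, and digits 0,1,2,3,4,6,7,9 already taken and all letters distinct, W+R≡M (mod 10) forces R=5 ⇒ R=5.
Step 10. [col 5: R + O ≡ E (mod 10)] in column 5 we have R+O≡E with carry-in 0; given R=5, O=3 and digits 0,1,2,3,4,5,6,7,9 already taken and all letters distinct, that pins E to 8. So E=8.

Answer: B=4, C=0, E=8, M=6, O=3, P=9, R=5, T=7, U=2, W=1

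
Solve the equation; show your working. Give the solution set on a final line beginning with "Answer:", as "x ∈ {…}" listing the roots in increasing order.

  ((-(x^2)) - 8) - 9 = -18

Step 1. [((-(x^2)) - 8) - 9 = -18] -9 is outermost — add 9 both sides ⇒ sub: (-(x^2)) - 8 = -9.
Step 2. [(-(x^2)) - 8 = -9] peel the -8: add 8 from each side, so sub: -(x^2) = -1.
Step 3. [-(x^2) = -1] leading − — multiply by −1, so neg: x^2 = 1.
Step 4. [x^2 = 1] √ both sides: 1 ≥ 0 gives two branches ⇒ sqrt: x = 1 or -1.

Answer: x ∈ {-1, 1}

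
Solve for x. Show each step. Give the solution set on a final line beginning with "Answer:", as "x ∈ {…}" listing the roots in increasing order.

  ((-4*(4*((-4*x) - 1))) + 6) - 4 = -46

Step 1. [((-4*(4*((-4*x) - 1))) + 6) - 4 = -46] add 4: x sits inside (… - 4), so sub: (-4*(4*((-4*x) - 1))) + 6 = -42.
Step 2. [(-4*(4*((-4*x) - 1))) + 6 = -42] peel the +6: subtract 6 from each side. So sub: -4*(4*((-4*x) - 1)) = -48.
Step 3. [-4*(4*((-4*x) - 1)) = -48] -4·(inner) — divide through by -4 ⇒ div: 4*((-4*x) - 1) = 12.
Step 4. [4*((-4*x) - 1) = 12] divide by the outer 4, so div: (-4*x) - 1 = 3.
Step 5. [(-4*x) - 1 = 3] 1 comes off first (add 1), so sub: -4*x = 4.
Step 6. [-4*x = 4] divide by the outer -4. So div: x = -1.

Answer: x ∈ {-1}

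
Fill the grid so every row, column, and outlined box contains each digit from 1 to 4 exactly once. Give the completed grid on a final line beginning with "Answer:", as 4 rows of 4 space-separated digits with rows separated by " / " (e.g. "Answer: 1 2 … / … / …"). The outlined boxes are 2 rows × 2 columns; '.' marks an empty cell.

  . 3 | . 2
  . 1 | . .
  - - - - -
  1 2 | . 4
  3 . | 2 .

Step 1. [r1c1∈{4}] r1c1's peers cover all but 4 ⇒ r1c1=4.
Step 2. [r2c3∈{3,4}] row 2 places 4 nowhere but r2c3. So r2c3=4.
Step 3. [r2c4∈{3}] r2c4 is down to just 3, so r2c4=3.
Step 4. [r4c4∈{1}] nothing but 1 survives at r4c4 ⇒ r4c4=1.
Step 5. [r4c2∈{4}] only 4 remains possible at r4c2, so r4c2=4.
Step 6. [r2c1∈{2}] r2c1 has the single candidate 2, so r2c1=2.
Step 7. [r3c3∈{3}] r3c3 is down to just 3 ⇒ r3c3=3.
Step 8. [r1c3∈{1}] r1c3's peers cover all but 1. So r1c3=1.

Answer: 4 3 1 2 / 2 1 4 3 / 1 2 3 4 / 3 4 2 1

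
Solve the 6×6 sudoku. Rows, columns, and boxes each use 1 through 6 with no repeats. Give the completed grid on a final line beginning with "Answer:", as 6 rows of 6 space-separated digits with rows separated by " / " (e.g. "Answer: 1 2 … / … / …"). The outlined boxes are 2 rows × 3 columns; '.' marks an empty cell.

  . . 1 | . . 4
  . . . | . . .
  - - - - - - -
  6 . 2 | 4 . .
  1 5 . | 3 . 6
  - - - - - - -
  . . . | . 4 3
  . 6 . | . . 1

Step 1. [r2c6∈{2,5}] col 6 places 2 nowhere but r2c6 ⇒ r2c6=2.
Step 2. [r5c3∈{5}] only 5 remains possible at r5c3. So r5c3=5.
Step 3. [r2c3∈{3,4,6}] col 3 places 6 nowhere but r2c3. So r2c3=6.
Step 4. [r5c1∈{2}] only 2 remains possible at r5c1. So r5c1=2.
Step 5. [r1c5∈{3,5,6}] col 5 places 6 nowhere but r1c5 ⇒ r1c5=6.
Step 6. [r2c5∈{1,3,5}] across col 5, 3 lands solely at r2c5, so r2c5=3.
Step 7. [r1c4∈{5}] r1c4 is down to just 5, so r1c4=5.
Step 8. [r1c1∈{3}] r1c1's peers cover all but 3, so r1c1=3.
Step 9. [r6c1∈{4}] only 4 remains possible at r6c1. So r6c1=4.
Step 10. [r6c5∈{2,5}] r6c5 is the only open cell in row 6 admitting 5, so r6c5=5.
Step 11. [r5c4∈{6}] r5c4 is down to just 6, so r5c4=6.
Step 12. [r5c2∈{1}] r5c2's peers cover all but 1. So r5c2=1.
Step 13. [r2c1∈{5}] r2c1's peers cover all but 5. So r2c1=5.
Step 14. [r3c6∈{5}] nothing but 5 survives at r3c6 ⇒ r3c6=5.
Step 15. [r3c5∈{1}] r3c5 has the single candidate 1, so r3c5=1.
Step 16. [r2c4∈{1}] r2c4's peers cover all but 1 ⇒ r2c4=1.
Step 17. [r4c3∈{4}] nothing but 4 survives at r4c3 ⇒ r4c3=4.
Step 18. [r3c2∈{3}] r3c2's peers cover all but 3. So r3c2=3.
Step 19. [r1c2∈{2}] r1c2's peers cover all but 2, so r1c2=2.
Step 20. [r6c3∈{3}] nothing but 3 survives at r6c3. So r6c3=3.
Step 21. [r2c2∈{4}] nothing but 4 survives at r2c2, so r2c2=4.
Step 22. [r6c4∈{2}] nothing but 2 survives at r6c4, so r6c4=2.
Step 23. [r4c5∈{2}] nothing but 2 survives at r4c5, so r4c5=2.

Answer: 3 2 1 5 6 4 / 5 4 6 1 3 2 / 6 3 2 4 1 5 / 1 5 4 3 2 6 / 2 1 5 6 4 3 / 4 6 3 2 5 1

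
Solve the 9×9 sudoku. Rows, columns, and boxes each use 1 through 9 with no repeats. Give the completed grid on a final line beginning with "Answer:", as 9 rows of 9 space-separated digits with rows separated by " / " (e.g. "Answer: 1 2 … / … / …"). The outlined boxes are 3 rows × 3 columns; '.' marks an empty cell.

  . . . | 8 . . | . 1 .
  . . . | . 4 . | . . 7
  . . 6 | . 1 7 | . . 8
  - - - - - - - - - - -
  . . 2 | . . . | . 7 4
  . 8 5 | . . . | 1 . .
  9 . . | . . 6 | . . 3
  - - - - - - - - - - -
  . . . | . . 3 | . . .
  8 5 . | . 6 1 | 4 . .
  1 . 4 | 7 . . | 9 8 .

Step 1. [r8c9∈{2}] r8c9's peers cover all but 2 ⇒ r8c9=2.
Step 2. [r9c2∈{2,3,6}] row 9 places 3 nowhere but r9c2 ⇒ r9c2=3.
Step 3. [r8c4∈{9}] r8c4's peers cover all but 9. So r8c4=9.
Step 4. [r9c9∈{5,6}] 6 has one home in row 9: r9c9, so r9c9=6.
Step 5. [r7c8∈{5}] r7c8 has the single candidate 5, so r7c8=5.
Step 6. [r1c9∈{5,9}] r1c9 is the only open cell in col 9 admitting 5 ⇒ r1c9=5.
Step 7. [r6c8∈{2}] r6c8 has the single candidate 2. So r6c8=2.
Step 8. [r4c6∈{5,8,9}] in col 6, 8 fits only at r4c6, so r4c6=8.
Step 9. [r2c4∈{2,3,5,6}] col 4 places 6 nowhere but r2c4, so r2c4=6.
Step 10. [r5c6∈{2,4,9}] 4 has one home in col 6: r5c6. So r5c6=4.
Step 11. [r8c3∈{7}] r8c3's peers cover all but 7. So r8c3=7.
Step 12. [r6c3∈{1}] r6c3 has the single candidate 1. So r6c3=1.
Step 13. [r6c4∈{5}] r6c4's peers cover all but 5. So r6c4=5.
Step 14. [r2c6∈{2,5,9}] in box 2, 5 fits only at r2c6, so r2c6=5.
Step 15. [r4c2∈{6}] only 6 remains possible at r4c2 ⇒ r4c2=6.
Step 16. [r4c1∈{3}] r4c1 has the single candidate 3 ⇒ r4c1=3.
Step 17. [r2c1∈{2}] r2c1 has the single candidate 2 ⇒ r2c1=2.
Step 18. [r2c7∈{3}] only 3 remains possible at r2c7, so r2c7=3.
Step 19. [r1c6∈{2,9}] across col 6, 9 lands solely at r1c6, so r1c6=9.
Step 20. [r2c8∈{9}] r2c8 is down to just 9, so r2c8=9.
Step 21. [r6c2∈{4,7}] in row 6, 4 fits only at r6c2. So r6c2=4.
Step 22. [r3c4∈{2,3}] r3c4 is the only open cell in row 3 admitting 3 ⇒ r3c4=3.
Step 23. [r1c5∈{2}] r1c5's peers cover all but 2. So r1c5=2.
Step 24. [r5c1∈{7}] r5c1 has the single candidate 7 ⇒ r5c1=7.
Step 25. [r7c2∈{2,9}] across col 2, 2 lands solely at r7c2, so r7c2=2.
Step 26. [r4c5∈{9}] r4c5 is down to just 9, so r4c5=9.
Step 27. [r3c1∈{4,5}] in row 3, 5 fits only at r3c1, so r3c1=5.
Step 28. [r5c8∈{6}] r5c8's peers cover all but 6, so r5c8=6.
Step 29. [r1c3∈{3}] r1c3 is down to just 3, so r1c3=3.
Step 30. [r6c5∈{7}] nothing but 7 survives at r6c5 ⇒ r6c5=7.
Step 31. [r5c9∈{9}] only 9 remains possible at r5c9. So r5c9=9.
Step 32. [r1c2∈{7}] r1c2 has the single candidate 7, so r1c2=7.
Step 33. [r8c8∈{3}] nothing but 3 survives at r8c8, so r8c8=3.
Step 34. [r5c5∈{3}] r5c5 is down to just 3 ⇒ r5c5=3.
Step 35. [r7c3∈{9}] only 9 remains possible at r7c3. So r7c3=9.
Step 36. [r7c5∈{8}] r7c5 is down to just 8, so r7c5=8.
Step 37. [r3c8∈{4}] r3c8 has the single candidate 4. So r3c8=4.
Step 38. [r7c9∈{1}] r7c9's peers cover all but 1. So r7c9=1.
Step 39. [r7c4∈{4}] r7c4 has the single candidate 4. So r7c4=4.
Step 40. [r7c7∈{7}] only 7 remains possible at r7c7, so r7c7=7.
Step 41. [r2c3∈{8}] nothing but 8 survives at r2c3. So r2c3=8.
Step 42. [r1c7∈{6}] r1c7 is down to just 6, so r1c7=6.
Step 43. [r5c4∈{2}] r5c4's peers cover all but 2. So r5c4=2.
Step 44. [r3c7∈{2}] r3c7 is down to just 2 ⇒ r3c7=2.
Step 45. [r7c1∈{6}] r7c1 has the single candidate 6, so r7c1=6.
Step 46. [r4c4∈{1}] r4c4's peers cover all but 1, so r4c4=1.
Step 47. [r2c2∈{1}] r2c2 has the single candidate 1, so r2c2=1.
Step 48. [r6c7∈{8}] r6c7 has the single candidate 8 ⇒ r6c7=8.
Step 49. [r3c2∈{9}] r3c2 is down to just 9. So r3c2=9.
Step 50. [r1c1∈{4}] r1c1 is down to just 4. So r1c1=4.
Step 51. [r9c6∈{2}] r9c6's peers cover all but 2. So r9c6=2.
Step 52. [r9c5∈{5}] r9c5 is down to just 5. So r9c5=5.
Step 53. [r4c7∈{5}] nothing but 5 survives at r4c7 ⇒ r4c7=5.

Answer: 4 7 3 8 2 9 6 1 5 / 2 1 8 6 4 5 3 9 7 / 5 9 6 3 1 7 2 4 8 / 3 6 2 1 9 8 5 7 4 / 7 8 5 2 3 4 1 6 9 / 9 4 1 5 7 6 8 2 3 / 6 2 9 4 8 3 7 5 1 / 8 5 7 9 6 1 4 3 2 / 1 3 4 7 5 2 9 8 6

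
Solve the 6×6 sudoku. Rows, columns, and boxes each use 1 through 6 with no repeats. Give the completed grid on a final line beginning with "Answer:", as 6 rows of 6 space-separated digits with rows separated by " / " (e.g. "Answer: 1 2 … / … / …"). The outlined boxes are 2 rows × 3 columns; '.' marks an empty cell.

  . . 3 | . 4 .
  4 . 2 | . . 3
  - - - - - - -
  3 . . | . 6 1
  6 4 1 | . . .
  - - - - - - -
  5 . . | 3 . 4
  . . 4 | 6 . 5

Step 1. [r1c1∈{1}] r1c1 is down to just 1 ⇒ r1c1=1.
Step 2. [r4c6∈{2}] r4c6 is down to just 2, so r4c6=2.
Step 3. [r4c4∈{5}] r4c4 has the single candidate 5, so r4c4=5.
Step 4. [r6c1∈{2}] only 2 remains possible at r6c1 ⇒ r6c1=2.
Step 5. [r2c2∈{5,6}] across row 2, 6 lands solely at r2c2, so r2c2=6.
Step 6. [r6c5∈{1}] nothing but 1 survives at r6c5, so r6c5=1.
Step 7. [r3c3∈{5}] r3c3's peers cover all but 5. So r3c3=5.
Step 8. [r4c5∈{3}] r4c5's peers cover all but 3. So r4c5=3.
Step 9. [r1c2∈{5}] r1c2 has the single candidate 5, so r1c2=5.
Step 10. [r3c4∈{4}] r3c4's peers cover all but 4, so r3c4=4.
Step 11. [r6c2∈{3}] nothing but 3 survives at r6c2 ⇒ r6c2=3.
Step 12. [r3c2∈{2}] only 2 remains possible at r3c2. So r3c2=2.
Step 13. [r1c4∈{2}] r1c4's peers cover all but 2 ⇒ r1c4=2.
Step 14. [r2c4∈{1}] nothing but 1 survives at r2c4 ⇒ r2c4=1.
Step 15. [r2c5∈{5}] r2c5's peers cover all but 5, so r2c5=5.
Step 16. [r5c5∈{2}] only 2 remains possible at r5c5. So r5c5=2.
Step 17. [r5c2∈{1}] nothing but 1 survives at r5c2. So r5c2=1.
Step 18. [r1c6∈{6}] r1c6 has the single candidate 6. So r1c6=6.
Step 19. [r5c3∈{6}] r5c3 has the single candidate 6, so r5c3=6.

Answer: 1 5 3 2 4 6 / 4 6 2 1 5 3 / 3 2 5 4 6 1 / 6 4 1 5 3 2 / 5 1 6 3 2 4 / 2 3 4 6 1 5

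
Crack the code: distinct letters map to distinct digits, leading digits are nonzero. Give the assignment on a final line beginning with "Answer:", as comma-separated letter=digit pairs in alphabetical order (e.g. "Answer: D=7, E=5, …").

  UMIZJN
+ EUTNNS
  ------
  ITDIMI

Step 1. [col 1: N + S ≡ I (mod 10)] N=1 is one option consistent with column 1 (N + S ≡ I (mod 10), carry-in 0) — take it, so N=1.
Step 2. [col 1: N + S ≡ I (mod 10)] several values work for S in column 1 (N + S ≡ I (mod 10), carry-in 0); try S=7, so S=7.
Step 3. [col 1: N + S ≡ I (mod 10)] from column 1 (N=1, S=7, carry-in 0, digits 1,7 already taken and all letters distinct): I must equal 8. So I=8.
Step 4. [col 2: J + N ≡ M (mod 10)] J=9 is one option consistent with column 2 (J + N ≡ M (mod 10), carry-in 0) — take it ⇒ J=9.
Step 5. [col 2: J + N ≡ M (mod 10)] column 2 reads J+N+carry(0)=M with J=9, N=1; with digits 1,7,8,9 already taken and all letters distinct, the only value for M is 0. So M=0.
Step 6. [col 3: Z + N ≡ I (mod 10)] from column 3 (N=1, I=8, carry-in 1, digits 0,1,7,8,9 already taken and all letters distinct): Z must equal 6. So Z=6.
Step 7. [col 4: I + T ≡ D (mod 10)] column 4 (I + T ≡ D (mod 10), carry-in 0) doesn't pin D yet; pick D=2 and continue, so D=2.
Step 8. [col 4: I + T ≡ D (mod 10)] column 4 reads I+T+carry(0)=D with I=8, D=2; with digits 0,1,2,6,7,8,9 already taken and all letters distinct, the only value for T is 4 ⇒ T=4.
Step 9. [col 5: M + U ≡ T (mod 10)] in column 5 we have M+U≡T with carry-in 1; given M=0, T=4 and digits 0,1,2,4,6,7,8,9 already taken and all letters distinct, that pins U to 3 ⇒ U=3.
Step 10. [col 6: U + E ≡ I (mod 10)] column 6: given U=3, I=8, carry-in 0, and digits 0,1,2,3,4,6,7,8,9 already taken and all letters distinct, U+E≡I (mod 10) forces E=5 ⇒ E=5.

Answer: D=2, E=5, I=8, J=9, M=0, N=1, S=7, T=4, U=3, Z=6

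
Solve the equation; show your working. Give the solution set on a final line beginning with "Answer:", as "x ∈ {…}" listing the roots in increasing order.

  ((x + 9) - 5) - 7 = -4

Step 1. [((x + 9) - 5) - 7 = -4] 7 comes off first (add 7). So sub: (x + 9) - 5 = 3.
Step 2. [(x + 9) - 5 = 3] add 5: x sits inside (… - 5). So sub: x + 9 = 8.
Step 3. [x + 9 = 8] the outer +9 inverts by subtracting 9, so sub: x = -1.

Answer: x ∈ {-1}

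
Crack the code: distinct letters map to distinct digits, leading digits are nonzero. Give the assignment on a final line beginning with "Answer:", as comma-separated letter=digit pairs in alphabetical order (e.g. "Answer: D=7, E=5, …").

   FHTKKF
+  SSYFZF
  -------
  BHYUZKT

Step 1. [col 1: F + F ≡ T (mod 10)] several values work for T in column 1 (F + F ≡ T (mod 10), carry-in 0); try T=6. So T=6.
Step 2. [col 1: F + F ≡ T (mod 10)] several values work for F in column 1 (F + F ≡ T (mod 10), carry-in 0); try F=8 ⇒ F=8.
Step 3. [B] adding two 6-digit numbers gives at most 6+1 digits, and here it does — B is that final carry and must be 1, so B=1.
Step 4. [col 2: K + Z ≡ K (mod 10)] column 2: given nothing yet, carry-in 1, and digits 1,6,8 already taken and all letters distinct, K+Z≡K (mod 10) forces Z=9. So Z=9.
Step 5. [col 2: K + Z ≡ K (mod 10)] no forcing yet in column 2 (carry-in 1); K=0 is free and consistent — try it. So K=0.
Step 6. [col 4: T + Y ≡ U (mod 10)] column 4 reads T+Y+carry(0)=U with T=6; with digits 0,1,6,8,9 already taken and all letters distinct, the only value for U is 3. So U=3.
Step 7. [col 4: T + Y ≡ U (mod 10)] from column 4 (T=6, U=3, carry-in 0, digits 0,1,3,6,8,9 already taken and all letters distinct): Y must equal 7, so Y=7.
Step 8. [col 5: H + S ≡ Y (mod 10)] several values work for S in column 5 (H + S ≡ Y (mod 10), carry-in 1); try S=4, so S=4.
Step 9. [col 5: H + S ≡ Y (mod 10)] in column 5 we have H+S≡Y with carry-in 1; given S=4, Y=7 and digits 0,1,3,4,6,7,8,9 already taken and all letters distinct, that pins H to 2, so H=2.

Answer: B=1, F=8, H=2, K=0, S=4, T=6, U=3, Y=7, Z=9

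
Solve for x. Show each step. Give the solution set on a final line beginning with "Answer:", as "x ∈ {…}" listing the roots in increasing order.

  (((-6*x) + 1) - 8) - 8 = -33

Step 1. [(((-6*x) + 1) - 8) - 8 = -33] add 8: x sits inside (… - 8) ⇒ sub: ((-6*x) + 1) - 8 = -25.
Step 2. [((-6*x) + 1) - 8 = -25] 8 comes off first (add 8). So sub: (-6*x) + 1 = -17.
Step 3. [(-6*x) + 1 = -17] 1 comes off first (subtract 1), so sub: -6*x = -18.
Step 4. [-6*x = -18] leading coefficient -6: divide by -6 ⇒ div: x = 3.

Answer: x ∈ {3}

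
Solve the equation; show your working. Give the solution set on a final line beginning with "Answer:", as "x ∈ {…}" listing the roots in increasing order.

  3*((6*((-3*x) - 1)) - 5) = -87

Step 1. [3*((6*((-3*x) - 1)) - 5) = -87] leading coefficient 3: divide by 3. So div: (6*((-3*x) - 1)) - 5 = -29.
Step 2. [(6*((-3*x) - 1)) - 5 = -29] 5 comes off first (add 5) ⇒ sub: 6*((-3*x) - 1) = -24.
Step 3. [6*((-3*x) - 1) = -24] LHS = 6·(…); ÷6 both sides, so div: (-3*x) - 1 = -4.
Step 4. [(-3*x) - 1 = -4] -1 is outermost — add 1 both sides, so sub: -3*x = -3.
Step 5. [-3*x = -3] LHS = -3·(…); ÷-3 both sides ⇒ div: x = 1.

Answer: x ∈ {1}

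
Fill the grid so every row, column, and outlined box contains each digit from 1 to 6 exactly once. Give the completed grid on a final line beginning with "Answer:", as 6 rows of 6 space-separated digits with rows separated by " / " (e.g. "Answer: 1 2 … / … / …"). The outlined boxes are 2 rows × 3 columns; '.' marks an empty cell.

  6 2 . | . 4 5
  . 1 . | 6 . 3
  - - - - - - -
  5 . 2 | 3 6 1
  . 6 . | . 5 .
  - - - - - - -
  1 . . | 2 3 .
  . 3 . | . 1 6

Step 1. [r5c6∈{4}] r5c6 has the single candidate 4 ⇒ r5c6=4.
Step 2. [r2c1∈{4}] r2c1 is down to just 4. So r2c1=4.
Step 3. [r5c2∈{5}] r5c2's peers cover all but 5. So r5c2=5.
Step 4. [r4c3∈{1,3,4}] in row 4, 1 fits only at r4c3. So r4c3=1.
Step 5. [r4c4∈{4}] r4c4 has the single candidate 4, so r4c4=4.
Step 6. [r1c4∈{1}] r1c4 has the single candidate 1. So r1c4=1.
Step 7. [r6c1∈{2}] r6c1 has the single candidate 2. So r6c1=2.
Step 8. [r4c1∈{3}] r4c1 is down to just 3. So r4c1=3.
Step 9. [r6c3∈{4}] r6c3 has the single candidate 4, so r6c3=4.
Step 10. [r6c4∈{5}] only 5 remains possible at r6c4 ⇒ r6c4=5.
Step 11. [r1c3∈{3}] nothing but 3 survives at r1c3. So r1c3=3.
Step 12. [r2c3∈{5}] only 5 remains possible at r2c3, so r2c3=5.
Step 13. [r4c6∈{2}] r4c6's peers cover all but 2. So r4c6=2.
Step 14. [r3c2∈{4}] only 4 remains possible at r3c2 ⇒ r3c2=4.
Step 15. [r2c5∈{2}] nothing but 2 survives at r2c5. So r2c5=2.
Step 16. [r5c3∈{6}] nothing but 6 survives at r5c3, so r5c3=6.

Answer: 6 2 3 1 4 5 / 4 1 5 6 2 3 / 5 4 2 3 6 1 / 3 6 1 4 5 2 / 1 5 6 2 3 4 / 2 3 4 5 1 6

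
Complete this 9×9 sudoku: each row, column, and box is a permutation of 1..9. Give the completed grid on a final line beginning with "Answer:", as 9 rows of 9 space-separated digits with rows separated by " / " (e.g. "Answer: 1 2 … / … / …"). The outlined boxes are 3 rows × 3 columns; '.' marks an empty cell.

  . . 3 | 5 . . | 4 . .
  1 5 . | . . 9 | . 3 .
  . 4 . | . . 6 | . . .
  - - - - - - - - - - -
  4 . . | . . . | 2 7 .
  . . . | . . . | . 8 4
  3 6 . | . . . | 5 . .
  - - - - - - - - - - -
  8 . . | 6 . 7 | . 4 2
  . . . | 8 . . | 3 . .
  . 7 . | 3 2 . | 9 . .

Step 1. [r7c7∈{1}] only 1 remains possible at r7c7 ⇒ r7c7=1.
Step 2. [r8c9∈{5,6,7}] r8c9 is the only open cell in row 8 admitting 7, so r8c9=7.
Step 3. [r3c5∈{1,3,7,8}] 3 has one home in row 3: r3c5, so r3c5=3.
Step 4. [r9c9∈{5,6,8}] 8 has one home in row 9: r9c9, so r9c9=8.
Step 5. [r2c9∈{6}] r2c9 is down to just 6, so r2c9=6.
Step 6. [r1c1∈{2,6,7,9}] r1c1 is the only open cell in row 1 admitting 6 ⇒ r1c1=6.
Step 7. [r1c5∈{1,7,8}] 7 has one home in row 1: r1c5. So r1c5=7.
Step 8. [r9c1∈{5}] r9c1 is down to just 5 ⇒ r9c1=5.
Step 9. [r7c3∈{9}] nothing but 9 survives at r7c3 ⇒ r7c3=9.
Step 10. [r8c5∈{1,4,5,9}] row 8 places 9 nowhere but r8c5, so r8c5=9.
Step 11. [r8c1∈{2}] r8c1 is down to just 2. So r8c1=2.
Step 12. [r8c2∈{1}] nothing but 1 survives at r8c2, so r8c2=1.
Step 13. [r9c6∈{1,4}] in row 9, 1 fits only at r9c6 ⇒ r9c6=1.
Step 14. [r3c4∈{1,2}] across box 2, 1 lands solely at r3c4. So r3c4=1.
Step 15. [r4c5∈{1,5,6,8}] row 4 places 6 nowhere but r4c5 ⇒ r4c5=6.
Step 16. [r4c4∈{9}] nothing but 9 survives at r4c4. So r4c4=9.
Step 17. [r4c2∈{8}] r4c2's peers cover all but 8, so r4c2=8.
Step 18. [r8c6∈{4,5}] 4 has one home in box 8: r8c6 ⇒ r8c6=4.
Step 19. [r5c6∈{2,3,5}] across row 5, 3 lands solely at r5c6, so r5c6=3.
Step 20. [r1c6∈{2,8}] r1c6 is the only open cell in row 1 admitting 8. So r1c6=8.
Step 21. [r2c4∈{2,4}] across box 2, 2 lands solely at r2c4, so r2c4=2.
Step 22. [r5c4∈{7}] nothing but 7 survives at r5c4. So r5c4=7.
Step 23. [r6c3∈{1,2,7}] row 6 places 7 nowhere but r6c3. So r6c3=7.
Step 24. [r5c1∈{9}] nothing but 9 survives at r5c1. So r5c1=9.
Step 25. [r1c2∈{2,9}] in col 2, 9 fits only at r1c2, so r1c2=9.
Step 26. [r1c9∈{1}] r1c9 has the single candidate 1. So r1c9=1.
Step 27. [r3c3∈{2,8}] in box 1, 2 fits only at r3c3, so r3c3=2.
Step 28. [r6c8∈{1,9}] in col 8, 1 fits only at r6c8 ⇒ r6c8=1.
Step 29. [r9c8∈{6}] r9c8 has the single candidate 6 ⇒ r9c8=6.
Step 30. [r4c6∈{5}] nothing but 5 survives at r4c6, so r4c6=5.
Step 31. [r3c9∈{5,9}] 5 has one home in col 9: r3c9, so r3c9=5.
Step 32. [r2c7∈{7,8}] row 2 places 7 nowhere but r2c7 ⇒ r2c7=7.
Step 33. [r5c5∈{1}] r5c5 is down to just 1, so r5c5=1.
Step 34. [r2c5∈{4}] r2c5 is down to just 4, so r2c5=4.
Step 35. [r2c3∈{8}] r2c3 has the single candidate 8, so r2c3=8.
Step 36. [r1c8∈{2}] r1c8 is down to just 2 ⇒ r1c8=2.
Step 37. [r6c9∈{9}] nothing but 9 survives at r6c9, so r6c9=9.
Step 38. [r4c9∈{3}] only 3 remains possible at r4c9. So r4c9=3.
Step 39. [r6c6∈{2}] r6c6's peers cover all but 2. So r6c6=2.
Step 40. [r5c7∈{6}] r5c7's peers cover all but 6. So r5c7=6.
Step 41. [r3c7∈{8}] only 8 remains possible at r3c7. So r3c7=8.
Step 42. [r5c3∈{5}] r5c3 is down to just 5. So r5c3=5.
Step 43. [r7c2∈{3}] r7c2's peers cover all but 3, so r7c2=3.
Step 44. [r8c8∈{5}] r8c8 is down to just 5, so r8c8=5.
Step 45. [r8c3∈{6}] r8c3's peers cover all but 6, so r8c3=6.
Step 46. [r7c5∈{5}] r7c5 is down to just 5 ⇒ r7c5=5.
Step 47. [r3c1∈{7}] nothing but 7 survives at r3c1 ⇒ r3c1=7.
Step 48. [r3c8∈{9}] nothing but 9 survives at r3c8. So r3c8=9.
Step 49. [r9c3∈{4}] r9c3 is down to just 4, so r9c3=4.
Step 50. [r5c2∈{2}] r5c2 is down to just 2 ⇒ r5c2=2.
Step 51. [r4c3∈{1}] only 1 remains possible at r4c3. So r4c3=1.
Step 52. [r6c5∈{8}] r6c5 is down to just 8, so r6c5=8.
Step 53. [r6c4∈{4}] r6c4's peers cover all but 4. So r6c4=4.

Answer: 6 9 3 5 7 8 4 2 1 / 1 5 8 2 4 9 7 3 6 / 7 4 2 1 3 6 8 9 5 / 4 8 1 9 6 5 2 7 3 / 9 2 5 7 1 3 6 8 4 / 3 6 7 4 8 2 5 1 9 / 8 3 9 6 5 7 1 4 2 / 2 1 6 8 9 4 3 5 7 / 5 7 4 3 2 1 9 6 8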